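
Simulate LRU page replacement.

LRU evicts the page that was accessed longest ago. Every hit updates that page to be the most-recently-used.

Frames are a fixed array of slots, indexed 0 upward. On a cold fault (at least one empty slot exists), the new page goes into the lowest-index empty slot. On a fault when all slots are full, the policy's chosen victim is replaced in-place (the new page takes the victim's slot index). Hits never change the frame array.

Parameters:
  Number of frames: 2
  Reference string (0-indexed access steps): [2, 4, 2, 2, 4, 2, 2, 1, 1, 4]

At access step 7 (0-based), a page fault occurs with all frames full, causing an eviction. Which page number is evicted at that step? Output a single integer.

Step 0: ref 2 -> FAULT, frames=[2,-]
Step 1: ref 4 -> FAULT, frames=[2,4]
Step 2: ref 2 -> HIT, frames=[2,4]
Step 3: ref 2 -> HIT, frames=[2,4]
Step 4: ref 4 -> HIT, frames=[2,4]
Step 5: ref 2 -> HIT, frames=[2,4]
Step 6: ref 2 -> HIT, frames=[2,4]
Step 7: ref 1 -> FAULT, evict 4, frames=[2,1]
At step 7: evicted page 4

Answer: 4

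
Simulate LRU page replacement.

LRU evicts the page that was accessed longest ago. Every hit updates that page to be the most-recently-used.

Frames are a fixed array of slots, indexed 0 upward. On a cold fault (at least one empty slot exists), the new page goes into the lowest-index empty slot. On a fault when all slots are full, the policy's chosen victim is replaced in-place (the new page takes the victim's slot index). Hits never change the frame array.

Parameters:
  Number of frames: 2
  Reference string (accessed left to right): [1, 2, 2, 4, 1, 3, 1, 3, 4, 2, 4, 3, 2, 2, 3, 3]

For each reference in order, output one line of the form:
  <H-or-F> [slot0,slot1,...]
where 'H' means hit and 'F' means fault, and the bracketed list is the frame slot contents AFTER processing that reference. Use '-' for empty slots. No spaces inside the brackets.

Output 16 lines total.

F [1,-]
F [1,2]
H [1,2]
F [4,2]
F [4,1]
F [3,1]
H [3,1]
H [3,1]
F [3,4]
F [2,4]
H [2,4]
F [3,4]
F [3,2]
H [3,2]
H [3,2]
H [3,2]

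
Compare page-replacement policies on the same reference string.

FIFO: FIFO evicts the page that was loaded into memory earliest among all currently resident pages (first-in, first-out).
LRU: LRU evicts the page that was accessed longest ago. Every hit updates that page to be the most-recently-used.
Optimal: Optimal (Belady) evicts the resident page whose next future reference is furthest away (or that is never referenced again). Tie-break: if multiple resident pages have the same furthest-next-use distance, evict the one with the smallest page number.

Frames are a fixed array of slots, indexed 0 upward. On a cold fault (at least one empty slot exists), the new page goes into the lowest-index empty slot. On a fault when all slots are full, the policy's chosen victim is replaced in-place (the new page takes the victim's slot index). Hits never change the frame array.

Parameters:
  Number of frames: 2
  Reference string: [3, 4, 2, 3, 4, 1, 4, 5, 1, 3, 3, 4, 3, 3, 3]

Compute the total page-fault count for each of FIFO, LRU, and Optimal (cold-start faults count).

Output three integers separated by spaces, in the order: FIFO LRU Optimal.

Answer: 9 10 8

Derivation:
--- FIFO ---
  step 0: ref 3 -> FAULT, frames=[3,-] (faults so far: 1)
  step 1: ref 4 -> FAULT, frames=[3,4] (faults so far: 2)
  step 2: ref 2 -> FAULT, evict 3, frames=[2,4] (faults so far: 3)
  step 3: ref 3 -> FAULT, evict 4, frames=[2,3] (faults so far: 4)
  step 4: ref 4 -> FAULT, evict 2, frames=[4,3] (faults so far: 5)
  step 5: ref 1 -> FAULT, evict 3, frames=[4,1] (faults so far: 6)
  step 6: ref 4 -> HIT, frames=[4,1] (faults so far: 6)
  step 7: ref 5 -> FAULT, evict 4, frames=[5,1] (faults so far: 7)
  step 8: ref 1 -> HIT, frames=[5,1] (faults so far: 7)
  step 9: ref 3 -> FAULT, evict 1, frames=[5,3] (faults so far: 8)
  step 10: ref 3 -> HIT, frames=[5,3] (faults so far: 8)
  step 11: ref 4 -> FAULT, evict 5, frames=[4,3] (faults so far: 9)
  step 12: ref 3 -> HIT, frames=[4,3] (faults so far: 9)
  step 13: ref 3 -> HIT, frames=[4,3] (faults so far: 9)
  step 14: ref 3 -> HIT, frames=[4,3] (faults so far: 9)
  FIFO total faults: 9
--- LRU ---
  step 0: ref 3 -> FAULT, frames=[3,-] (faults so far: 1)
  step 1: ref 4 -> FAULT, frames=[3,4] (faults so far: 2)
  step 2: ref 2 -> FAULT, evict 3, frames=[2,4] (faults so far: 3)
  step 3: ref 3 -> FAULT, evict 4, frames=[2,3] (faults so far: 4)
  step 4: ref 4 -> FAULT, evict 2, frames=[4,3] (faults so far: 5)
  step 5: ref 1 -> FAULT, evict 3, frames=[4,1] (faults so far: 6)
  step 6: ref 4 -> HIT, frames=[4,1] (faults so far: 6)
  step 7: ref 5 -> FAULT, evict 1, frames=[4,5] (faults so far: 7)
  step 8: ref 1 -> FAULT, evict 4, frames=[1,5] (faults so far: 8)
  step 9: ref 3 -> FAULT, evict 5, frames=[1,3] (faults so far: 9)
  step 10: ref 3 -> HIT, frames=[1,3] (faults so far: 9)
  step 11: ref 4 -> FAULT, evict 1, frames=[4,3] (faults so far: 10)
  step 12: ref 3 -> HIT, frames=[4,3] (faults so far: 10)
  step 13: ref 3 -> HIT, frames=[4,3] (faults so far: 10)
  step 14: ref 3 -> HIT, frames=[4,3] (faults so far: 10)
  LRU total faults: 10
--- Optimal ---
  step 0: ref 3 -> FAULT, frames=[3,-] (faults so far: 1)
  step 1: ref 4 -> FAULT, frames=[3,4] (faults so far: 2)
  step 2: ref 2 -> FAULT, evict 4, frames=[3,2] (faults so far: 3)
  step 3: ref 3 -> HIT, frames=[3,2] (faults so far: 3)
  step 4: ref 4 -> FAULT, evict 2, frames=[3,4] (faults so far: 4)
  step 5: ref 1 -> FAULT, evict 3, frames=[1,4] (faults so far: 5)
  step 6: ref 4 -> HIT, frames=[1,4] (faults so far: 5)
  step 7: ref 5 -> FAULT, evict 4, frames=[1,5] (faults so far: 6)
  step 8: ref 1 -> HIT, frames=[1,5] (faults so far: 6)
  step 9: ref 3 -> FAULT, evict 1, frames=[3,5] (faults so far: 7)
  step 10: ref 3 -> HIT, frames=[3,5] (faults so far: 7)
  step 11: ref 4 -> FAULT, evict 5, frames=[3,4] (faults so far: 8)
  step 12: ref 3 -> HIT, frames=[3,4] (faults so far: 8)
  step 13: ref 3 -> HIT, frames=[3,4] (faults so far: 8)
  step 14: ref 3 -> HIT, frames=[3,4] (faults so far: 8)
  Optimal total faults: 8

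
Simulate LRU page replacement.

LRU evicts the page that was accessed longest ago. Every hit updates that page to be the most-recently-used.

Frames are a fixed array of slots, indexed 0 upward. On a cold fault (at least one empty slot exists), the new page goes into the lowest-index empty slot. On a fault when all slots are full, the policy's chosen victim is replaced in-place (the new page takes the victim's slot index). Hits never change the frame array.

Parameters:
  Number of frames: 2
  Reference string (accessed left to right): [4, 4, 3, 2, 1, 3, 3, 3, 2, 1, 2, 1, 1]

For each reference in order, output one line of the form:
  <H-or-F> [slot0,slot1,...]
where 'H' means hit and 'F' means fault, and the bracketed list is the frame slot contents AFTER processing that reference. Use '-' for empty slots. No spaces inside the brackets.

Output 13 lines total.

F [4,-]
H [4,-]
F [4,3]
F [2,3]
F [2,1]
F [3,1]
H [3,1]
H [3,1]
F [3,2]
F [1,2]
H [1,2]
H [1,2]
H [1,2]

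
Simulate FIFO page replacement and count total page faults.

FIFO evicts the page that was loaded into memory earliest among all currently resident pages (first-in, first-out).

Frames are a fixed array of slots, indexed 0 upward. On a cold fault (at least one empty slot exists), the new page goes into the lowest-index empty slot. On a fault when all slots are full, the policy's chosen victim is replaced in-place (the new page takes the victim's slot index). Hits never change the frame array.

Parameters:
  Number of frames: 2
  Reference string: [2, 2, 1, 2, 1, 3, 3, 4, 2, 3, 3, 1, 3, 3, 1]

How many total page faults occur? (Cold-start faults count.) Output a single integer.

Answer: 7

Derivation:
Step 0: ref 2 → FAULT, frames=[2,-]
Step 1: ref 2 → HIT, frames=[2,-]
Step 2: ref 1 → FAULT, frames=[2,1]
Step 3: ref 2 → HIT, frames=[2,1]
Step 4: ref 1 → HIT, frames=[2,1]
Step 5: ref 3 → FAULT (evict 2), frames=[3,1]
Step 6: ref 3 → HIT, frames=[3,1]
Step 7: ref 4 → FAULT (evict 1), frames=[3,4]
Step 8: ref 2 → FAULT (evict 3), frames=[2,4]
Step 9: ref 3 → FAULT (evict 4), frames=[2,3]
Step 10: ref 3 → HIT, frames=[2,3]
Step 11: ref 1 → FAULT (evict 2), frames=[1,3]
Step 12: ref 3 → HIT, frames=[1,3]
Step 13: ref 3 → HIT, frames=[1,3]
Step 14: ref 1 → HIT, frames=[1,3]
Total faults: 7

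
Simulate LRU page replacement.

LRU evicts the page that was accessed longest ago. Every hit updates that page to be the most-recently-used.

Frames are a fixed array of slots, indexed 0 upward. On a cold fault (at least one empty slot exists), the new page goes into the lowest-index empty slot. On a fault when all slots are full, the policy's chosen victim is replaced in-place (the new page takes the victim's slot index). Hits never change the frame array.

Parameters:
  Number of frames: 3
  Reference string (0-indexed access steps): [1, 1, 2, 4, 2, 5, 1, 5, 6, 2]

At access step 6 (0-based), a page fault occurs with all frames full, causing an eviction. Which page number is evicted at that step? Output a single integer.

Step 0: ref 1 -> FAULT, frames=[1,-,-]
Step 1: ref 1 -> HIT, frames=[1,-,-]
Step 2: ref 2 -> FAULT, frames=[1,2,-]
Step 3: ref 4 -> FAULT, frames=[1,2,4]
Step 4: ref 2 -> HIT, frames=[1,2,4]
Step 5: ref 5 -> FAULT, evict 1, frames=[5,2,4]
Step 6: ref 1 -> FAULT, evict 4, frames=[5,2,1]
At step 6: evicted page 4

Answer: 4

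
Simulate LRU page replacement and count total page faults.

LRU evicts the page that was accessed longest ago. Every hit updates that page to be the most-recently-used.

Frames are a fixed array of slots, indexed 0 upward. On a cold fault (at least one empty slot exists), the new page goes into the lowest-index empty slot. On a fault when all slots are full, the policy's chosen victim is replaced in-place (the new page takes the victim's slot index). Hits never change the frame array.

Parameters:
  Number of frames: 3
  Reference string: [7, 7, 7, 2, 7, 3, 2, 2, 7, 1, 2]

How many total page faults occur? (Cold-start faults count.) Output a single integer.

Step 0: ref 7 → FAULT, frames=[7,-,-]
Step 1: ref 7 → HIT, frames=[7,-,-]
Step 2: ref 7 → HIT, frames=[7,-,-]
Step 3: ref 2 → FAULT, frames=[7,2,-]
Step 4: ref 7 → HIT, frames=[7,2,-]
Step 5: ref 3 → FAULT, frames=[7,2,3]
Step 6: ref 2 → HIT, frames=[7,2,3]
Step 7: ref 2 → HIT, frames=[7,2,3]
Step 8: ref 7 → HIT, frames=[7,2,3]
Step 9: ref 1 → FAULT (evict 3), frames=[7,2,1]
Step 10: ref 2 → HIT, frames=[7,2,1]
Total faults: 4

Answer: 4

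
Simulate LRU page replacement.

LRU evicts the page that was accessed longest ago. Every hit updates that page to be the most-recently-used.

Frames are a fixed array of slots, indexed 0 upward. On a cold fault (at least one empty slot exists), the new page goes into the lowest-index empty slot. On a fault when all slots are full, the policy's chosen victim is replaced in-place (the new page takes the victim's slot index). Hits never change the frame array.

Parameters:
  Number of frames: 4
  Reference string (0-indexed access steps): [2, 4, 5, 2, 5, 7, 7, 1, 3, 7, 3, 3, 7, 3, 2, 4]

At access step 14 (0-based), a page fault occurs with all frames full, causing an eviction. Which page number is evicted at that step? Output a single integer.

Answer: 5

Derivation:
Step 0: ref 2 -> FAULT, frames=[2,-,-,-]
Step 1: ref 4 -> FAULT, frames=[2,4,-,-]
Step 2: ref 5 -> FAULT, frames=[2,4,5,-]
Step 3: ref 2 -> HIT, frames=[2,4,5,-]
Step 4: ref 5 -> HIT, frames=[2,4,5,-]
Step 5: ref 7 -> FAULT, frames=[2,4,5,7]
Step 6: ref 7 -> HIT, frames=[2,4,5,7]
Step 7: ref 1 -> FAULT, evict 4, frames=[2,1,5,7]
Step 8: ref 3 -> FAULT, evict 2, frames=[3,1,5,7]
Step 9: ref 7 -> HIT, frames=[3,1,5,7]
Step 10: ref 3 -> HIT, frames=[3,1,5,7]
Step 11: ref 3 -> HIT, frames=[3,1,5,7]
Step 12: ref 7 -> HIT, frames=[3,1,5,7]
Step 13: ref 3 -> HIT, frames=[3,1,5,7]
Step 14: ref 2 -> FAULT, evict 5, frames=[3,1,2,7]
At step 14: evicted page 5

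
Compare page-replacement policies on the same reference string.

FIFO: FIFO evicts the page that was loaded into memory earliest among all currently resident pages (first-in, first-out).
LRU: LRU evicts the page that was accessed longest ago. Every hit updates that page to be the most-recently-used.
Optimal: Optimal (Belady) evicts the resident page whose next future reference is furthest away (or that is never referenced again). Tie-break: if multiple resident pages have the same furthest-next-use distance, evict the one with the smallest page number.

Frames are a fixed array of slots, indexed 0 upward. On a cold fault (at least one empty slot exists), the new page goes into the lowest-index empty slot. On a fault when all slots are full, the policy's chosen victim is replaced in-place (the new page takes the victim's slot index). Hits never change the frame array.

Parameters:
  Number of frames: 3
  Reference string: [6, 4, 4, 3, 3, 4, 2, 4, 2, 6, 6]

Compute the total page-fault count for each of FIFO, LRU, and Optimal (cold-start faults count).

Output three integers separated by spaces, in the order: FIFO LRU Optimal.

--- FIFO ---
  step 0: ref 6 -> FAULT, frames=[6,-,-] (faults so far: 1)
  step 1: ref 4 -> FAULT, frames=[6,4,-] (faults so far: 2)
  step 2: ref 4 -> HIT, frames=[6,4,-] (faults so far: 2)
  step 3: ref 3 -> FAULT, frames=[6,4,3] (faults so far: 3)
  step 4: ref 3 -> HIT, frames=[6,4,3] (faults so far: 3)
  step 5: ref 4 -> HIT, frames=[6,4,3] (faults so far: 3)
  step 6: ref 2 -> FAULT, evict 6, frames=[2,4,3] (faults so far: 4)
  step 7: ref 4 -> HIT, frames=[2,4,3] (faults so far: 4)
  step 8: ref 2 -> HIT, frames=[2,4,3] (faults so far: 4)
  step 9: ref 6 -> FAULT, evict 4, frames=[2,6,3] (faults so far: 5)
  step 10: ref 6 -> HIT, frames=[2,6,3] (faults so far: 5)
  FIFO total faults: 5
--- LRU ---
  step 0: ref 6 -> FAULT, frames=[6,-,-] (faults so far: 1)
  step 1: ref 4 -> FAULT, frames=[6,4,-] (faults so far: 2)
  step 2: ref 4 -> HIT, frames=[6,4,-] (faults so far: 2)
  step 3: ref 3 -> FAULT, frames=[6,4,3] (faults so far: 3)
  step 4: ref 3 -> HIT, frames=[6,4,3] (faults so far: 3)
  step 5: ref 4 -> HIT, frames=[6,4,3] (faults so far: 3)
  step 6: ref 2 -> FAULT, evict 6, frames=[2,4,3] (faults so far: 4)
  step 7: ref 4 -> HIT, frames=[2,4,3] (faults so far: 4)
  step 8: ref 2 -> HIT, frames=[2,4,3] (faults so far: 4)
  step 9: ref 6 -> FAULT, evict 3, frames=[2,4,6] (faults so far: 5)
  step 10: ref 6 -> HIT, frames=[2,4,6] (faults so far: 5)
  LRU total faults: 5
--- Optimal ---
  step 0: ref 6 -> FAULT, frames=[6,-,-] (faults so far: 1)
  step 1: ref 4 -> FAULT, frames=[6,4,-] (faults so far: 2)
  step 2: ref 4 -> HIT, frames=[6,4,-] (faults so far: 2)
  step 3: ref 3 -> FAULT, frames=[6,4,3] (faults so far: 3)
  step 4: ref 3 -> HIT, frames=[6,4,3] (faults so far: 3)
  step 5: ref 4 -> HIT, frames=[6,4,3] (faults so far: 3)
  step 6: ref 2 -> FAULT, evict 3, frames=[6,4,2] (faults so far: 4)
  step 7: ref 4 -> HIT, frames=[6,4,2] (faults so far: 4)
  step 8: ref 2 -> HIT, frames=[6,4,2] (faults so far: 4)
  step 9: ref 6 -> HIT, frames=[6,4,2] (faults so far: 4)
  step 10: ref 6 -> HIT, frames=[6,4,2] (faults so far: 4)
  Optimal total faults: 4

Answer: 5 5 4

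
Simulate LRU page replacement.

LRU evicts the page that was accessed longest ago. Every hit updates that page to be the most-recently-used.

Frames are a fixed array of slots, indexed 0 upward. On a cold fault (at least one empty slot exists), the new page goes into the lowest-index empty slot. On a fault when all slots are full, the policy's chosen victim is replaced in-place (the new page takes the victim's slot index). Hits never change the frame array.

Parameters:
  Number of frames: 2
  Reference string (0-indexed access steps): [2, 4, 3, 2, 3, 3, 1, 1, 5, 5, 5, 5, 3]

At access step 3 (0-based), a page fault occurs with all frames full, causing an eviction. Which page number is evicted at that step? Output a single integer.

Answer: 4

Derivation:
Step 0: ref 2 -> FAULT, frames=[2,-]
Step 1: ref 4 -> FAULT, frames=[2,4]
Step 2: ref 3 -> FAULT, evict 2, frames=[3,4]
Step 3: ref 2 -> FAULT, evict 4, frames=[3,2]
At step 3: evicted page 4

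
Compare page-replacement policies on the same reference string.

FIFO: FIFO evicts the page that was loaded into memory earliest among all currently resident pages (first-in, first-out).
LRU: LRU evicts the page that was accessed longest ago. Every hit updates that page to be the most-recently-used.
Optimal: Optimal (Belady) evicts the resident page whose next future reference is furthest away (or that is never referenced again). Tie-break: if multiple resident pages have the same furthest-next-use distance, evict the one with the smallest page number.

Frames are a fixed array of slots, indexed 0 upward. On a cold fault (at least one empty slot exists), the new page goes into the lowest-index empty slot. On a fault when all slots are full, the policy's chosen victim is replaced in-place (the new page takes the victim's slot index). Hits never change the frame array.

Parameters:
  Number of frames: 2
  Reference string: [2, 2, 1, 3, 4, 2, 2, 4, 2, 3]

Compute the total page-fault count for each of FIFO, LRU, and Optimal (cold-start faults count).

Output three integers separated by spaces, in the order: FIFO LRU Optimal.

--- FIFO ---
  step 0: ref 2 -> FAULT, frames=[2,-] (faults so far: 1)
  step 1: ref 2 -> HIT, frames=[2,-] (faults so far: 1)
  step 2: ref 1 -> FAULT, frames=[2,1] (faults so far: 2)
  step 3: ref 3 -> FAULT, evict 2, frames=[3,1] (faults so far: 3)
  step 4: ref 4 -> FAULT, evict 1, frames=[3,4] (faults so far: 4)
  step 5: ref 2 -> FAULT, evict 3, frames=[2,4] (faults so far: 5)
  step 6: ref 2 -> HIT, frames=[2,4] (faults so far: 5)
  step 7: ref 4 -> HIT, frames=[2,4] (faults so far: 5)
  step 8: ref 2 -> HIT, frames=[2,4] (faults so far: 5)
  step 9: ref 3 -> FAULT, evict 4, frames=[2,3] (faults so far: 6)
  FIFO total faults: 6
--- LRU ---
  step 0: ref 2 -> FAULT, frames=[2,-] (faults so far: 1)
  step 1: ref 2 -> HIT, frames=[2,-] (faults so far: 1)
  step 2: ref 1 -> FAULT, frames=[2,1] (faults so far: 2)
  step 3: ref 3 -> FAULT, evict 2, frames=[3,1] (faults so far: 3)
  step 4: ref 4 -> FAULT, evict 1, frames=[3,4] (faults so far: 4)
  step 5: ref 2 -> FAULT, evict 3, frames=[2,4] (faults so far: 5)
  step 6: ref 2 -> HIT, frames=[2,4] (faults so far: 5)
  step 7: ref 4 -> HIT, frames=[2,4] (faults so far: 5)
  step 8: ref 2 -> HIT, frames=[2,4] (faults so far: 5)
  step 9: ref 3 -> FAULT, evict 4, frames=[2,3] (faults so far: 6)
  LRU total faults: 6
--- Optimal ---
  step 0: ref 2 -> FAULT, frames=[2,-] (faults so far: 1)
  step 1: ref 2 -> HIT, frames=[2,-] (faults so far: 1)
  step 2: ref 1 -> FAULT, frames=[2,1] (faults so far: 2)
  step 3: ref 3 -> FAULT, evict 1, frames=[2,3] (faults so far: 3)
  step 4: ref 4 -> FAULT, evict 3, frames=[2,4] (faults so far: 4)
  step 5: ref 2 -> HIT, frames=[2,4] (faults so far: 4)
  step 6: ref 2 -> HIT, frames=[2,4] (faults so far: 4)
  step 7: ref 4 -> HIT, frames=[2,4] (faults so far: 4)
  step 8: ref 2 -> HIT, frames=[2,4] (faults so far: 4)
  step 9: ref 3 -> FAULT, evict 2, frames=[3,4] (faults so far: 5)
  Optimal total faults: 5

Answer: 6 6 5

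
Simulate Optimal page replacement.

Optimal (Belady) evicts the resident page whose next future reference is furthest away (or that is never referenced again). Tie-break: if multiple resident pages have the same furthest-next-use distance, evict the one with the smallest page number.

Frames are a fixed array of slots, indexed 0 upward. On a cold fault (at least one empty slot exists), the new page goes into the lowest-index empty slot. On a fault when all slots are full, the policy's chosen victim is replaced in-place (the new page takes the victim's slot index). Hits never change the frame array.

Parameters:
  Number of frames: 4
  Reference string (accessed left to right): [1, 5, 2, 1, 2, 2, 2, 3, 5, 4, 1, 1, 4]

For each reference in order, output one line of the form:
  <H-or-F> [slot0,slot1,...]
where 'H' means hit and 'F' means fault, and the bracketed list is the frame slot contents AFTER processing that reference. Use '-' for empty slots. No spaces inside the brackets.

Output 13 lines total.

F [1,-,-,-]
F [1,5,-,-]
F [1,5,2,-]
H [1,5,2,-]
H [1,5,2,-]
H [1,5,2,-]
H [1,5,2,-]
F [1,5,2,3]
H [1,5,2,3]
F [1,5,4,3]
H [1,5,4,3]
H [1,5,4,3]
H [1,5,4,3]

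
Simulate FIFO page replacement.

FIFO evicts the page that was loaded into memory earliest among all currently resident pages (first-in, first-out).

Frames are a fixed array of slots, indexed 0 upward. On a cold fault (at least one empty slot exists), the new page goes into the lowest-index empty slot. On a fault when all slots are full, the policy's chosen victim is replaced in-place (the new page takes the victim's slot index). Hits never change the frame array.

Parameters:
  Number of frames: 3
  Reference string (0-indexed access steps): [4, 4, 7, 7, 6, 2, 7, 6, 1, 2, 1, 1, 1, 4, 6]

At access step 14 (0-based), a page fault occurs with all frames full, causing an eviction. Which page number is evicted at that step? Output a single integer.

Step 0: ref 4 -> FAULT, frames=[4,-,-]
Step 1: ref 4 -> HIT, frames=[4,-,-]
Step 2: ref 7 -> FAULT, frames=[4,7,-]
Step 3: ref 7 -> HIT, frames=[4,7,-]
Step 4: ref 6 -> FAULT, frames=[4,7,6]
Step 5: ref 2 -> FAULT, evict 4, frames=[2,7,6]
Step 6: ref 7 -> HIT, frames=[2,7,6]
Step 7: ref 6 -> HIT, frames=[2,7,6]
Step 8: ref 1 -> FAULT, evict 7, frames=[2,1,6]
Step 9: ref 2 -> HIT, frames=[2,1,6]
Step 10: ref 1 -> HIT, frames=[2,1,6]
Step 11: ref 1 -> HIT, frames=[2,1,6]
Step 12: ref 1 -> HIT, frames=[2,1,6]
Step 13: ref 4 -> FAULT, evict 6, frames=[2,1,4]
Step 14: ref 6 -> FAULT, evict 2, frames=[6,1,4]
At step 14: evicted page 2

Answer: 2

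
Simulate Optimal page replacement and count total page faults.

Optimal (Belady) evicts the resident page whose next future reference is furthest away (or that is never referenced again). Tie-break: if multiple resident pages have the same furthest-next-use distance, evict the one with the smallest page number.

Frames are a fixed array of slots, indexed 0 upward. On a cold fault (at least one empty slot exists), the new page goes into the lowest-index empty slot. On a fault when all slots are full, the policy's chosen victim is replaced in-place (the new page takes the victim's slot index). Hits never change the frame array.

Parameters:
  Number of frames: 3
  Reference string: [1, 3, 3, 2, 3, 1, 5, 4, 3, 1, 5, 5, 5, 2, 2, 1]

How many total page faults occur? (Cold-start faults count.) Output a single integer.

Answer: 7

Derivation:
Step 0: ref 1 → FAULT, frames=[1,-,-]
Step 1: ref 3 → FAULT, frames=[1,3,-]
Step 2: ref 3 → HIT, frames=[1,3,-]
Step 3: ref 2 → FAULT, frames=[1,3,2]
Step 4: ref 3 → HIT, frames=[1,3,2]
Step 5: ref 1 → HIT, frames=[1,3,2]
Step 6: ref 5 → FAULT (evict 2), frames=[1,3,5]
Step 7: ref 4 → FAULT (evict 5), frames=[1,3,4]
Step 8: ref 3 → HIT, frames=[1,3,4]
Step 9: ref 1 → HIT, frames=[1,3,4]
Step 10: ref 5 → FAULT (evict 3), frames=[1,5,4]
Step 11: ref 5 → HIT, frames=[1,5,4]
Step 12: ref 5 → HIT, frames=[1,5,4]
Step 13: ref 2 → FAULT (evict 4), frames=[1,5,2]
Step 14: ref 2 → HIT, frames=[1,5,2]
Step 15: ref 1 → HIT, frames=[1,5,2]
Total faults: 7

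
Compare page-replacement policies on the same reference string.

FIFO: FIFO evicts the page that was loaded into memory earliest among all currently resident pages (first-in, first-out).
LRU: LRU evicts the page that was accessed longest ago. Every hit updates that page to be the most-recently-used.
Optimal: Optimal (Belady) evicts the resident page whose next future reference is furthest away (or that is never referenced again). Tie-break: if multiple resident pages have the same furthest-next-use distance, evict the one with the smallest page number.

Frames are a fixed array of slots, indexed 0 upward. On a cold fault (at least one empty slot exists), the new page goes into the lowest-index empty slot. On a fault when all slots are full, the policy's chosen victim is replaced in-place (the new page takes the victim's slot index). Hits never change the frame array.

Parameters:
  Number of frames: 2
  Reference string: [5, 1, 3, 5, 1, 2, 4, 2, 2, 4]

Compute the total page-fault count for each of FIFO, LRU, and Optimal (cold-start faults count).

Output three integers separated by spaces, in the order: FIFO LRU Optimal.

--- FIFO ---
  step 0: ref 5 -> FAULT, frames=[5,-] (faults so far: 1)
  step 1: ref 1 -> FAULT, frames=[5,1] (faults so far: 2)
  step 2: ref 3 -> FAULT, evict 5, frames=[3,1] (faults so far: 3)
  step 3: ref 5 -> FAULT, evict 1, frames=[3,5] (faults so far: 4)
  step 4: ref 1 -> FAULT, evict 3, frames=[1,5] (faults so far: 5)
  step 5: ref 2 -> FAULT, evict 5, frames=[1,2] (faults so far: 6)
  step 6: ref 4 -> FAULT, evict 1, frames=[4,2] (faults so far: 7)
  step 7: ref 2 -> HIT, frames=[4,2] (faults so far: 7)
  step 8: ref 2 -> HIT, frames=[4,2] (faults so far: 7)
  step 9: ref 4 -> HIT, frames=[4,2] (faults so far: 7)
  FIFO total faults: 7
--- LRU ---
  step 0: ref 5 -> FAULT, frames=[5,-] (faults so far: 1)
  step 1: ref 1 -> FAULT, frames=[5,1] (faults so far: 2)
  step 2: ref 3 -> FAULT, evict 5, frames=[3,1] (faults so far: 3)
  step 3: ref 5 -> FAULT, evict 1, frames=[3,5] (faults so far: 4)
  step 4: ref 1 -> FAULT, evict 3, frames=[1,5] (faults so far: 5)
  step 5: ref 2 -> FAULT, evict 5, frames=[1,2] (faults so far: 6)
  step 6: ref 4 -> FAULT, evict 1, frames=[4,2] (faults so far: 7)
  step 7: ref 2 -> HIT, frames=[4,2] (faults so far: 7)
  step 8: ref 2 -> HIT, frames=[4,2] (faults so far: 7)
  step 9: ref 4 -> HIT, frames=[4,2] (faults so far: 7)
  LRU total faults: 7
--- Optimal ---
  step 0: ref 5 -> FAULT, frames=[5,-] (faults so far: 1)
  step 1: ref 1 -> FAULT, frames=[5,1] (faults so far: 2)
  step 2: ref 3 -> FAULT, evict 1, frames=[5,3] (faults so far: 3)
  step 3: ref 5 -> HIT, frames=[5,3] (faults so far: 3)
  step 4: ref 1 -> FAULT, evict 3, frames=[5,1] (faults so far: 4)
  step 5: ref 2 -> FAULT, evict 1, frames=[5,2] (faults so far: 5)
  step 6: ref 4 -> FAULT, evict 5, frames=[4,2] (faults so far: 6)
  step 7: ref 2 -> HIT, frames=[4,2] (faults so far: 6)
  step 8: ref 2 -> HIT, frames=[4,2] (faults so far: 6)
  step 9: ref 4 -> HIT, frames=[4,2] (faults so far: 6)
  Optimal total faults: 6

Answer: 7 7 6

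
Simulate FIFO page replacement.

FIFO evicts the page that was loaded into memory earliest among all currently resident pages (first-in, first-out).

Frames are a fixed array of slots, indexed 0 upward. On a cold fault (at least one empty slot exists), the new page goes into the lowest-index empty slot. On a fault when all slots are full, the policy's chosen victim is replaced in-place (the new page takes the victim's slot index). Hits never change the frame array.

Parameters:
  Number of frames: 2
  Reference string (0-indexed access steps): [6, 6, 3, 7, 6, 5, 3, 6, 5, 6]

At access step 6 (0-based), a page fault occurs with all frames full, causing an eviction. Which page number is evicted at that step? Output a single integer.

Step 0: ref 6 -> FAULT, frames=[6,-]
Step 1: ref 6 -> HIT, frames=[6,-]
Step 2: ref 3 -> FAULT, frames=[6,3]
Step 3: ref 7 -> FAULT, evict 6, frames=[7,3]
Step 4: ref 6 -> FAULT, evict 3, frames=[7,6]
Step 5: ref 5 -> FAULT, evict 7, frames=[5,6]
Step 6: ref 3 -> FAULT, evict 6, frames=[5,3]
At step 6: evicted page 6

Answer: 6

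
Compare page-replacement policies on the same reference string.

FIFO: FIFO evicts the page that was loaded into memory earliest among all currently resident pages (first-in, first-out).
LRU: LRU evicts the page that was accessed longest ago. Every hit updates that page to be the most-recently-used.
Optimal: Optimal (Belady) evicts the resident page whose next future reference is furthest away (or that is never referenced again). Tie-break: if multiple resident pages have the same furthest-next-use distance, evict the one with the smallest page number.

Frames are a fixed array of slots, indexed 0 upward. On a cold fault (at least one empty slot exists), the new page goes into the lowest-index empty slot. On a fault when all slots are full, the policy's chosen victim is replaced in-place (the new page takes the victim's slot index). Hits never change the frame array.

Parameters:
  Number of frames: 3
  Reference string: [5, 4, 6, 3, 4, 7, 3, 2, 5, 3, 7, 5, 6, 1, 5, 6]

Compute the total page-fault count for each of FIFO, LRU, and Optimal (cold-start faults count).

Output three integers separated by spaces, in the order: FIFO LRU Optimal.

Answer: 12 10 9

Derivation:
--- FIFO ---
  step 0: ref 5 -> FAULT, frames=[5,-,-] (faults so far: 1)
  step 1: ref 4 -> FAULT, frames=[5,4,-] (faults so far: 2)
  step 2: ref 6 -> FAULT, frames=[5,4,6] (faults so far: 3)
  step 3: ref 3 -> FAULT, evict 5, frames=[3,4,6] (faults so far: 4)
  step 4: ref 4 -> HIT, frames=[3,4,6] (faults so far: 4)
  step 5: ref 7 -> FAULT, evict 4, frames=[3,7,6] (faults so far: 5)
  step 6: ref 3 -> HIT, frames=[3,7,6] (faults so far: 5)
  step 7: ref 2 -> FAULT, evict 6, frames=[3,7,2] (faults so far: 6)
  step 8: ref 5 -> FAULT, evict 3, frames=[5,7,2] (faults so far: 7)
  step 9: ref 3 -> FAULT, evict 7, frames=[5,3,2] (faults so far: 8)
  step 10: ref 7 -> FAULT, evict 2, frames=[5,3,7] (faults so far: 9)
  step 11: ref 5 -> HIT, frames=[5,3,7] (faults so far: 9)
  step 12: ref 6 -> FAULT, evict 5, frames=[6,3,7] (faults so far: 10)
  step 13: ref 1 -> FAULT, evict 3, frames=[6,1,7] (faults so far: 11)
  step 14: ref 5 -> FAULT, evict 7, frames=[6,1,5] (faults so far: 12)
  step 15: ref 6 -> HIT, frames=[6,1,5] (faults so far: 12)
  FIFO total faults: 12
--- LRU ---
  step 0: ref 5 -> FAULT, frames=[5,-,-] (faults so far: 1)
  step 1: ref 4 -> FAULT, frames=[5,4,-] (faults so far: 2)
  step 2: ref 6 -> FAULT, frames=[5,4,6] (faults so far: 3)
  step 3: ref 3 -> FAULT, evict 5, frames=[3,4,6] (faults so far: 4)
  step 4: ref 4 -> HIT, frames=[3,4,6] (faults so far: 4)
  step 5: ref 7 -> FAULT, evict 6, frames=[3,4,7] (faults so far: 5)
  step 6: ref 3 -> HIT, frames=[3,4,7] (faults so far: 5)
  step 7: ref 2 -> FAULT, evict 4, frames=[3,2,7] (faults so far: 6)
  step 8: ref 5 -> FAULT, evict 7, frames=[3,2,5] (faults so far: 7)
  step 9: ref 3 -> HIT, frames=[3,2,5] (faults so far: 7)
  step 10: ref 7 -> FAULT, evict 2, frames=[3,7,5] (faults so far: 8)
  step 11: ref 5 -> HIT, frames=[3,7,5] (faults so far: 8)
  step 12: ref 6 -> FAULT, evict 3, frames=[6,7,5] (faults so far: 9)
  step 13: ref 1 -> FAULT, evict 7, frames=[6,1,5] (faults so far: 10)
  step 14: ref 5 -> HIT, frames=[6,1,5] (faults so far: 10)
  step 15: ref 6 -> HIT, frames=[6,1,5] (faults so far: 10)
  LRU total faults: 10
--- Optimal ---
  step 0: ref 5 -> FAULT, frames=[5,-,-] (faults so far: 1)
  step 1: ref 4 -> FAULT, frames=[5,4,-] (faults so far: 2)
  step 2: ref 6 -> FAULT, frames=[5,4,6] (faults so far: 3)
  step 3: ref 3 -> FAULT, evict 6, frames=[5,4,3] (faults so far: 4)
  step 4: ref 4 -> HIT, frames=[5,4,3] (faults so far: 4)
  step 5: ref 7 -> FAULT, evict 4, frames=[5,7,3] (faults so far: 5)
  step 6: ref 3 -> HIT, frames=[5,7,3] (faults so far: 5)
  step 7: ref 2 -> FAULT, evict 7, frames=[5,2,3] (faults so far: 6)
  step 8: ref 5 -> HIT, frames=[5,2,3] (faults so far: 6)
  step 9: ref 3 -> HIT, frames=[5,2,3] (faults so far: 6)
  step 10: ref 7 -> FAULT, evict 2, frames=[5,7,3] (faults so far: 7)
  step 11: ref 5 -> HIT, frames=[5,7,3] (faults so far: 7)
  step 12: ref 6 -> FAULT, evict 3, frames=[5,7,6] (faults so far: 8)
  step 13: ref 1 -> FAULT, evict 7, frames=[5,1,6] (faults so far: 9)
  step 14: ref 5 -> HIT, frames=[5,1,6] (faults so far: 9)
  step 15: ref 6 -> HIT, frames=[5,1,6] (faults so far: 9)
  Optimal total faults: 9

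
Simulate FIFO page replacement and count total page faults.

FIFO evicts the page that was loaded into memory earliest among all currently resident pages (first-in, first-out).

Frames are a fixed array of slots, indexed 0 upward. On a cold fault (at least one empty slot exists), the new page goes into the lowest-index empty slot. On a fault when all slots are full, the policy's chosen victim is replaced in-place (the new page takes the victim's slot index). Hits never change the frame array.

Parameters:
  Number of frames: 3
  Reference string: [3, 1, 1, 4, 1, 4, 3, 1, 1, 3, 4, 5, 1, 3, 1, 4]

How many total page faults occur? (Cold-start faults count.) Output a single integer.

Step 0: ref 3 → FAULT, frames=[3,-,-]
Step 1: ref 1 → FAULT, frames=[3,1,-]
Step 2: ref 1 → HIT, frames=[3,1,-]
Step 3: ref 4 → FAULT, frames=[3,1,4]
Step 4: ref 1 → HIT, frames=[3,1,4]
Step 5: ref 4 → HIT, frames=[3,1,4]
Step 6: ref 3 → HIT, frames=[3,1,4]
Step 7: ref 1 → HIT, frames=[3,1,4]
Step 8: ref 1 → HIT, frames=[3,1,4]
Step 9: ref 3 → HIT, frames=[3,1,4]
Step 10: ref 4 → HIT, frames=[3,1,4]
Step 11: ref 5 → FAULT (evict 3), frames=[5,1,4]
Step 12: ref 1 → HIT, frames=[5,1,4]
Step 13: ref 3 → FAULT (evict 1), frames=[5,3,4]
Step 14: ref 1 → FAULT (evict 4), frames=[5,3,1]
Step 15: ref 4 → FAULT (evict 5), frames=[4,3,1]
Total faults: 7

Answer: 7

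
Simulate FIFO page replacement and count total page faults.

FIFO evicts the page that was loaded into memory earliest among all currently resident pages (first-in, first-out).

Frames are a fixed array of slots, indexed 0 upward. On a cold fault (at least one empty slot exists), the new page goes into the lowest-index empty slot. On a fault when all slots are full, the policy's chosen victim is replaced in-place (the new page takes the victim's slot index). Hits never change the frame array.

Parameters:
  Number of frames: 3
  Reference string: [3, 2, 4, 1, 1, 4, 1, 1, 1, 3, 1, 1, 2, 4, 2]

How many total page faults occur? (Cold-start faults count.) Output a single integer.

Step 0: ref 3 → FAULT, frames=[3,-,-]
Step 1: ref 2 → FAULT, frames=[3,2,-]
Step 2: ref 4 → FAULT, frames=[3,2,4]
Step 3: ref 1 → FAULT (evict 3), frames=[1,2,4]
Step 4: ref 1 → HIT, frames=[1,2,4]
Step 5: ref 4 → HIT, frames=[1,2,4]
Step 6: ref 1 → HIT, frames=[1,2,4]
Step 7: ref 1 → HIT, frames=[1,2,4]
Step 8: ref 1 → HIT, frames=[1,2,4]
Step 9: ref 3 → FAULT (evict 2), frames=[1,3,4]
Step 10: ref 1 → HIT, frames=[1,3,4]
Step 11: ref 1 → HIT, frames=[1,3,4]
Step 12: ref 2 → FAULT (evict 4), frames=[1,3,2]
Step 13: ref 4 → FAULT (evict 1), frames=[4,3,2]
Step 14: ref 2 → HIT, frames=[4,3,2]
Total faults: 7

Answer: 7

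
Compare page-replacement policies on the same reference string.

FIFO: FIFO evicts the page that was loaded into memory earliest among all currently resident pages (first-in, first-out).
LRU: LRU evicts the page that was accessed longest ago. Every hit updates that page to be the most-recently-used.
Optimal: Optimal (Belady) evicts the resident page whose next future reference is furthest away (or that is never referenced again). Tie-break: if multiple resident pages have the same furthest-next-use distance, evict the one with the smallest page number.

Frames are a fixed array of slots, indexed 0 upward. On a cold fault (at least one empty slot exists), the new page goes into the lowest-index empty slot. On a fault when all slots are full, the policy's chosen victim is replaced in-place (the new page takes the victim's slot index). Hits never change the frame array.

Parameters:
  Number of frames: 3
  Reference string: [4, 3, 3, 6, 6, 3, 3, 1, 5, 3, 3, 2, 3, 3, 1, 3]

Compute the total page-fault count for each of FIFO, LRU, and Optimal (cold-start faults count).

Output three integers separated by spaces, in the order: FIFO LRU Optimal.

Answer: 8 7 6

Derivation:
--- FIFO ---
  step 0: ref 4 -> FAULT, frames=[4,-,-] (faults so far: 1)
  step 1: ref 3 -> FAULT, frames=[4,3,-] (faults so far: 2)
  step 2: ref 3 -> HIT, frames=[4,3,-] (faults so far: 2)
  step 3: ref 6 -> FAULT, frames=[4,3,6] (faults so far: 3)
  step 4: ref 6 -> HIT, frames=[4,3,6] (faults so far: 3)
  step 5: ref 3 -> HIT, frames=[4,3,6] (faults so far: 3)
  step 6: ref 3 -> HIT, frames=[4,3,6] (faults so far: 3)
  step 7: ref 1 -> FAULT, evict 4, frames=[1,3,6] (faults so far: 4)
  step 8: ref 5 -> FAULT, evict 3, frames=[1,5,6] (faults so far: 5)
  step 9: ref 3 -> FAULT, evict 6, frames=[1,5,3] (faults so far: 6)
  step 10: ref 3 -> HIT, frames=[1,5,3] (faults so far: 6)
  step 11: ref 2 -> FAULT, evict 1, frames=[2,5,3] (faults so far: 7)
  step 12: ref 3 -> HIT, frames=[2,5,3] (faults so far: 7)
  step 13: ref 3 -> HIT, frames=[2,5,3] (faults so far: 7)
  step 14: ref 1 -> FAULT, evict 5, frames=[2,1,3] (faults so far: 8)
  step 15: ref 3 -> HIT, frames=[2,1,3] (faults so far: 8)
  FIFO total faults: 8
--- LRU ---
  step 0: ref 4 -> FAULT, frames=[4,-,-] (faults so far: 1)
  step 1: ref 3 -> FAULT, frames=[4,3,-] (faults so far: 2)
  step 2: ref 3 -> HIT, frames=[4,3,-] (faults so far: 2)
  step 3: ref 6 -> FAULT, frames=[4,3,6] (faults so far: 3)
  step 4: ref 6 -> HIT, frames=[4,3,6] (faults so far: 3)
  step 5: ref 3 -> HIT, frames=[4,3,6] (faults so far: 3)
  step 6: ref 3 -> HIT, frames=[4,3,6] (faults so far: 3)
  step 7: ref 1 -> FAULT, evict 4, frames=[1,3,6] (faults so far: 4)
  step 8: ref 5 -> FAULT, evict 6, frames=[1,3,5] (faults so far: 5)
  step 9: ref 3 -> HIT, frames=[1,3,5] (faults so far: 5)
  step 10: ref 3 -> HIT, frames=[1,3,5] (faults so far: 5)
  step 11: ref 2 -> FAULT, evict 1, frames=[2,3,5] (faults so far: 6)
  step 12: ref 3 -> HIT, frames=[2,3,5] (faults so far: 6)
  step 13: ref 3 -> HIT, frames=[2,3,5] (faults so far: 6)
  step 14: ref 1 -> FAULT, evict 5, frames=[2,3,1] (faults so far: 7)
  step 15: ref 3 -> HIT, frames=[2,3,1] (faults so far: 7)
  LRU total faults: 7
--- Optimal ---
  step 0: ref 4 -> FAULT, frames=[4,-,-] (faults so far: 1)
  step 1: ref 3 -> FAULT, frames=[4,3,-] (faults so far: 2)
  step 2: ref 3 -> HIT, frames=[4,3,-] (faults so far: 2)
  step 3: ref 6 -> FAULT, frames=[4,3,6] (faults so far: 3)
  step 4: ref 6 -> HIT, frames=[4,3,6] (faults so far: 3)
  step 5: ref 3 -> HIT, frames=[4,3,6] (faults so far: 3)
  step 6: ref 3 -> HIT, frames=[4,3,6] (faults so far: 3)
  step 7: ref 1 -> FAULT, evict 4, frames=[1,3,6] (faults so far: 4)
  step 8: ref 5 -> FAULT, evict 6, frames=[1,3,5] (faults so far: 5)
  step 9: ref 3 -> HIT, frames=[1,3,5] (faults so far: 5)
  step 10: ref 3 -> HIT, frames=[1,3,5] (faults so far: 5)
  step 11: ref 2 -> FAULT, evict 5, frames=[1,3,2] (faults so far: 6)
  step 12: ref 3 -> HIT, frames=[1,3,2] (faults so far: 6)
  step 13: ref 3 -> HIT, frames=[1,3,2] (faults so far: 6)
  step 14: ref 1 -> HIT, frames=[1,3,2] (faults so far: 6)
  step 15: ref 3 -> HIT, frames=[1,3,2] (faults so far: 6)
  Optimal total faults: 6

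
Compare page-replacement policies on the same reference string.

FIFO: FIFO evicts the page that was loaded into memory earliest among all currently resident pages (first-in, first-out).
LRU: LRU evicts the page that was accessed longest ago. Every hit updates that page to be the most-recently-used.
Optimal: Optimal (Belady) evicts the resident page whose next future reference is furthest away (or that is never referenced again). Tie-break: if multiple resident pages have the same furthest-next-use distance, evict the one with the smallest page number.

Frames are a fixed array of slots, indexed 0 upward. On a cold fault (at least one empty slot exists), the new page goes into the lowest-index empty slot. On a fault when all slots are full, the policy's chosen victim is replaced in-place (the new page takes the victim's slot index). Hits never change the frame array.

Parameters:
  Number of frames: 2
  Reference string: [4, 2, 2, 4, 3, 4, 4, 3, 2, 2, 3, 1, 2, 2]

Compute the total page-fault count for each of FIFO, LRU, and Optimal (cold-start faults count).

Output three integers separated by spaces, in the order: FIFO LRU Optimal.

--- FIFO ---
  step 0: ref 4 -> FAULT, frames=[4,-] (faults so far: 1)
  step 1: ref 2 -> FAULT, frames=[4,2] (faults so far: 2)
  step 2: ref 2 -> HIT, frames=[4,2] (faults so far: 2)
  step 3: ref 4 -> HIT, frames=[4,2] (faults so far: 2)
  step 4: ref 3 -> FAULT, evict 4, frames=[3,2] (faults so far: 3)
  step 5: ref 4 -> FAULT, evict 2, frames=[3,4] (faults so far: 4)
  step 6: ref 4 -> HIT, frames=[3,4] (faults so far: 4)
  step 7: ref 3 -> HIT, frames=[3,4] (faults so far: 4)
  step 8: ref 2 -> FAULT, evict 3, frames=[2,4] (faults so far: 5)
  step 9: ref 2 -> HIT, frames=[2,4] (faults so far: 5)
  step 10: ref 3 -> FAULT, evict 4, frames=[2,3] (faults so far: 6)
  step 11: ref 1 -> FAULT, evict 2, frames=[1,3] (faults so far: 7)
  step 12: ref 2 -> FAULT, evict 3, frames=[1,2] (faults so far: 8)
  step 13: ref 2 -> HIT, frames=[1,2] (faults so far: 8)
  FIFO total faults: 8
--- LRU ---
  step 0: ref 4 -> FAULT, frames=[4,-] (faults so far: 1)
  step 1: ref 2 -> FAULT, frames=[4,2] (faults so far: 2)
  step 2: ref 2 -> HIT, frames=[4,2] (faults so far: 2)
  step 3: ref 4 -> HIT, frames=[4,2] (faults so far: 2)
  step 4: ref 3 -> FAULT, evict 2, frames=[4,3] (faults so far: 3)
  step 5: ref 4 -> HIT, frames=[4,3] (faults so far: 3)
  step 6: ref 4 -> HIT, frames=[4,3] (faults so far: 3)
  step 7: ref 3 -> HIT, frames=[4,3] (faults so far: 3)
  step 8: ref 2 -> FAULT, evict 4, frames=[2,3] (faults so far: 4)
  step 9: ref 2 -> HIT, frames=[2,3] (faults so far: 4)
  step 10: ref 3 -> HIT, frames=[2,3] (faults so far: 4)
  step 11: ref 1 -> FAULT, evict 2, frames=[1,3] (faults so far: 5)
  step 12: ref 2 -> FAULT, evict 3, frames=[1,2] (faults so far: 6)
  step 13: ref 2 -> HIT, frames=[1,2] (faults so far: 6)
  LRU total faults: 6
--- Optimal ---
  step 0: ref 4 -> FAULT, frames=[4,-] (faults so far: 1)
  step 1: ref 2 -> FAULT, frames=[4,2] (faults so far: 2)
  step 2: ref 2 -> HIT, frames=[4,2] (faults so far: 2)
  step 3: ref 4 -> HIT, frames=[4,2] (faults so far: 2)
  step 4: ref 3 -> FAULT, evict 2, frames=[4,3] (faults so far: 3)
  step 5: ref 4 -> HIT, frames=[4,3] (faults so far: 3)
  step 6: ref 4 -> HIT, frames=[4,3] (faults so far: 3)
  step 7: ref 3 -> HIT, frames=[4,3] (faults so far: 3)
  step 8: ref 2 -> FAULT, evict 4, frames=[2,3] (faults so far: 4)
  step 9: ref 2 -> HIT, frames=[2,3] (faults so far: 4)
  step 10: ref 3 -> HIT, frames=[2,3] (faults so far: 4)
  step 11: ref 1 -> FAULT, evict 3, frames=[2,1] (faults so far: 5)
  step 12: ref 2 -> HIT, frames=[2,1] (faults so far: 5)
  step 13: ref 2 -> HIT, frames=[2,1] (faults so far: 5)
  Optimal total faults: 5

Answer: 8 6 5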